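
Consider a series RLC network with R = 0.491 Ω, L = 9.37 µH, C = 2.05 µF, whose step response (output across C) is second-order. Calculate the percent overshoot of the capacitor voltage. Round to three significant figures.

%OS ≈ 69.5%

For a series RLC circuit (capacitor voltage as output), ω_n = 1/√(LC) = 1/√(9.37 µH · 2.05 µF) = 228000 rad/s.
ζ = (R/2)·√(C/L) = (0.491/2)·√(2.05 µF/9.37 µH) = 0.115.
%OS = 100 e^{−πζ/√(1−ζ²)} with ζ = 0.115 gives 69.5%.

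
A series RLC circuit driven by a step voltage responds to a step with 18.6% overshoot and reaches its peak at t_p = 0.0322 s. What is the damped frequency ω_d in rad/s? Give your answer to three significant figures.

ω_d ≈ 97.6 rad/s

t_p = π/ω_d, so ω_d = π/0.0322 = 97.6 rad/s.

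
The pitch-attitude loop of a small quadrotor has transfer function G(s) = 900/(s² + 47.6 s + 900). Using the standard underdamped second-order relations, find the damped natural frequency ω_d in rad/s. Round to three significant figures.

Matching coefficients with s² + 2ζω_n s + ω_n² gives ω_n² = 900 ⇒ ω_n = 30.0 rad/s, and ζ = 47.6/(2ω_n) = 0.793.
ω_d = ω_n√(1−ζ²) = 18.3 rad/s.

ω_d ≈ 18.3 rad/s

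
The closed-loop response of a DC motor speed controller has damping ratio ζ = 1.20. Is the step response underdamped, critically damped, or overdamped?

overdamped

Since ζ = 1.20 > 1, the system is overdamped.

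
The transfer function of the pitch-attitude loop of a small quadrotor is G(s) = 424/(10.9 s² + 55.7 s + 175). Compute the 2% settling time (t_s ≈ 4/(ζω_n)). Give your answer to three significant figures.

Dividing through by 10.9: denominator becomes s² + 5.110 s + 16.06.
So ω_n = √16.06 = 4.01 rad/s and ζ = 5.110/(2·4.01) = 0.638.
t_s ≈ 4/(ζω_n) = 1.57 s.

t_s ≈ 1.57 s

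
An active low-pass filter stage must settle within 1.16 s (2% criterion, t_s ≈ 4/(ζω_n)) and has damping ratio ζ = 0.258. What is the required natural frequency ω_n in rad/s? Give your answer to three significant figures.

ω_n ≈ 13.4 rad/s

Rearranging t_s ≈ 4/(ζω_n) gives ω_n = 4/(ζ·t_s) = 4/(0.258 × 1.16) = 13.4 rad/s.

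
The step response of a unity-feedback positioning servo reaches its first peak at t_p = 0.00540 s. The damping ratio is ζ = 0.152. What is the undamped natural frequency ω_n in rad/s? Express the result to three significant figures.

Peak time t_p = π/ω_d, so ω_d = π/t_p = π/0.00540 = 582 rad/s.
ω_n = ω_d/√(1−ζ²) = 582/√0.977 = 589 rad/s.

ω_n ≈ 589 rad/s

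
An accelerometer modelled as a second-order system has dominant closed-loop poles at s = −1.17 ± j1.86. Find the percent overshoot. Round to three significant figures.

|pole| = ω_n = √(1.17² + 1.86²) = 2.20 rad/s; ζ = cos θ = σ/ω_n = 0.532.
Overshoot: exp(−π·0.532/√(1−0.532²)) = 0.139, i.e. 13.9%.

%OS ≈ 13.9%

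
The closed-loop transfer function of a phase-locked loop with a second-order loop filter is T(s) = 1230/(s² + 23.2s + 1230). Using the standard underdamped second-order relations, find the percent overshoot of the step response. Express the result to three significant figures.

Matching coefficients with s² + 2ζω_n s + ω_n² gives ω_n² = 1230 ⇒ ω_n = 35.1 rad/s, and ζ = 23.2/(2ω_n) = 0.331.
Overshoot: exp(−π·0.331/√(1−0.331²)) = 0.333, i.e. 33.3%.

%OS ≈ 33.3%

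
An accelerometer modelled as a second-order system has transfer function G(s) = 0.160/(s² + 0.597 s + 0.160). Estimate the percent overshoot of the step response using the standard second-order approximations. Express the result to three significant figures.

%OS ≈ 2.95%

ω_n = √0.160 = 0.400 rad/s; ζ = 0.597/(2·0.400) = 0.746.
Overshoot: exp(−π·0.746/√(1−0.746²)) = 0.0295, i.e. 2.95%.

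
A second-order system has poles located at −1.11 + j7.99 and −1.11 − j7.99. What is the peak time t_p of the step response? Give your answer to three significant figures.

t_p ≈ 0.393 s

t_p = π/ω_d with ω_d = 7.99 (the imaginary part), so t_p = 0.393 s.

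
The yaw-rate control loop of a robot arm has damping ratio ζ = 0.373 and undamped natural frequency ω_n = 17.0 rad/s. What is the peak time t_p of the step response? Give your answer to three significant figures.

t_p ≈ 0.199 s

The damped frequency is ω_d = ω_n√(1−ζ²) = 17.0·√(1−0.139) = 15.8 rad/s.
Peak time t_p = π/ω_d = π/15.8 = 0.199 s.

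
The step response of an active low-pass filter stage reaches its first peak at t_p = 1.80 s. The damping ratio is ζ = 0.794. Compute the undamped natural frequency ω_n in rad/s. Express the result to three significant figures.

Peak time t_p = π/ω_d, so ω_d = π/t_p = π/1.80 = 1.75 rad/s.
ω_n = ω_d/√(1−ζ²) = 1.75/√0.370 = 2.87 rad/s.

ω_n ≈ 2.87 rad/s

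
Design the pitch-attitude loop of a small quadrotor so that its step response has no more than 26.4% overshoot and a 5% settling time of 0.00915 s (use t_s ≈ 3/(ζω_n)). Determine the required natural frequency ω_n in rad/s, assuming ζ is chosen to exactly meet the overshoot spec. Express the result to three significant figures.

ω_n ≈ 840 rad/s

ζ = −ln(OS)/√(π² + (ln OS)²). With OS = 0.264, ln OS = −1.332 and ζ = 1.332/3.412 = 0.390.
Then ω_n = 3/(ζ t_s) = 3/(0.390 × 0.00915) = 840 rad/s.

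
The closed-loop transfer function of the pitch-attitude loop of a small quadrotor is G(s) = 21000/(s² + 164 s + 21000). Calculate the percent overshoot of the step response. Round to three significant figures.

Matching coefficients with s² + 2ζω_n s + ω_n² gives ω_n² = 21000 ⇒ ω_n = 145 rad/s, and ζ = 164/(2ω_n) = 0.566.
%OS = 100·exp(−πζ/√(1−ζ²)) = 11.6%.

%OS ≈ 11.6%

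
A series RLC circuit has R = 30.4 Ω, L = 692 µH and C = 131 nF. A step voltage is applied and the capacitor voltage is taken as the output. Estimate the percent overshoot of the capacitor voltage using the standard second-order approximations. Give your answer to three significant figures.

For a series RLC circuit (capacitor voltage as output), ω_n = 1/√(LC) = 1/√(692 µH · 131 nF) = 105000 rad/s.
ζ = (R/2)·√(C/L) = (30.4/2)·√(131 nF/692 µH) = 0.209.
%OS = 100·exp(−πζ/√(1−ζ²)) = 51.1%.

%OS ≈ 51.1%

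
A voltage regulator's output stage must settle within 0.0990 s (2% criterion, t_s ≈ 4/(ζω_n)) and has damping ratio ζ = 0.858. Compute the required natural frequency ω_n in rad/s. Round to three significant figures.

Rearranging t_s ≈ 4/(ζω_n) gives ω_n = 4/(ζ·t_s) = 4/(0.858 × 0.0990) = 47.1 rad/s.

ω_n ≈ 47.1 rad/s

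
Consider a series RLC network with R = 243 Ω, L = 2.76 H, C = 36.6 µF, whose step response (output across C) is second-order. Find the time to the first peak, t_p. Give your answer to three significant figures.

For a series RLC circuit (capacitor voltage as output), ω_n = 1/√(LC) = 1/√(2.76 H · 36.6 µF) = 99.5 rad/s.
ζ = (R/2)·√(C/L) = (243/2)·√(36.6 µF/2.76 H) = 0.442.
ω_d = ω_n√(1−ζ²) = 89.2 rad/s. t_p = π/ω_d = 0.0352 s.

t_p ≈ 0.0352 s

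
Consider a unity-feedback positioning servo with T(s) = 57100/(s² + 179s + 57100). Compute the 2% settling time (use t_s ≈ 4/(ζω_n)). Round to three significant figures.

t_s ≈ 0.0447 s

Comparing the denominator to s² + 2ζω_n s + ω_n²: ω_n = √57100 = 239 rad/s, and 2ζω_n = 179 so ζ = 179/(2·239) = 0.375.
t_s ≈ 4/(ζω_n) = 4/(0.375·239) = 0.0447 s.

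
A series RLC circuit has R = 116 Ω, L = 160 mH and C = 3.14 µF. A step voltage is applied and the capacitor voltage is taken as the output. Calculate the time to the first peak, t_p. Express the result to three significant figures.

For a series RLC circuit (capacitor voltage as output), ω_n = 1/√(LC) = 1/√(160 mH · 3.14 µF) = 1410 rad/s.
ζ = (R/2)·√(C/L) = (116/2)·√(3.14 µF/160 mH) = 0.257.
The damped frequency ω_d = ω_n√(1−ζ²) = 1360 rad/s. t_p = π/ω_d = 0.00230 s.

t_p ≈ 0.00230 s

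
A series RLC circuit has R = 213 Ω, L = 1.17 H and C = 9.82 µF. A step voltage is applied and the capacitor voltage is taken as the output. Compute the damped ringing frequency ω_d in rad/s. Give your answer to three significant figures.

ω_d ≈ 281 rad/s

For a series RLC circuit (capacitor voltage as output), ω_n = 1/√(LC) = 1/√(1.17 H · 9.82 µF) = 295 rad/s.
ζ = (R/2)·√(C/L) = (213/2)·√(9.82 µF/1.17 H) = 0.309.
ω_d = ω_n√(1−ζ²) = 281 rad/s.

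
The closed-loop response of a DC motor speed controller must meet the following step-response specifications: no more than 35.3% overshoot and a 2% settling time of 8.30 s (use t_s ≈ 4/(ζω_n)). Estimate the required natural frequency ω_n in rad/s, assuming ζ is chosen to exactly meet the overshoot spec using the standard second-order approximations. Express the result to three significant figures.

From %OS = 100·exp(−πζ/√(1−ζ²)), invert to get ζ = −ln(OS)/√(π² + ln²(OS)) with OS = 0.353.
−ln 0.353 = 1.041, so ζ = 1.041/√(π² + 1.084) = 0.315.
From t_s ≈ 4/(ζω_n): ω_n = 4/(ζ·t_s) = 4/(0.315·8.30) = 1.53 rad/s.

ω_n ≈ 1.53 rad/s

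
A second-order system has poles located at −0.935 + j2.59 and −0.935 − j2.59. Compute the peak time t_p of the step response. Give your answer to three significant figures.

t_p ≈ 1.21 s

t_p = π/ω_d with ω_d = 2.59 (the imaginary part), so t_p = 1.21 s.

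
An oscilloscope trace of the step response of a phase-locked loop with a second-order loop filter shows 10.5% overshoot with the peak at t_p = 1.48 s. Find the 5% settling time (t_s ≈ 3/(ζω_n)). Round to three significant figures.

t_s ≈ 1.97 s

From the overshoot, ζ = −ln(OS)/√(π²+ln²(OS)) = 0.583.
t_p = π/ω_d ⇒ ω_d = 2.12 rad/s; then ω_n = ω_d/√(1−ζ²) = 2.61 rad/s.
t_s ≈ 3/(ζω_n) = 3/(0.583·2.61) = 1.97 s.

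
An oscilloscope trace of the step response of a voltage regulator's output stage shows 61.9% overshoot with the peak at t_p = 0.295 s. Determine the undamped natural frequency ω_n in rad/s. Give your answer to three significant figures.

The overshoot fixes ζ = −ln(OS)/√(π²+ln²(OS)) = 0.151.
From t_p = π/ω_d, ω_d = π/0.295 = 10.6 rad/s, so ω_n = ω_d/√(1−ζ²) = 10.8 rad/s.

ω_n ≈ 10.8 rad/s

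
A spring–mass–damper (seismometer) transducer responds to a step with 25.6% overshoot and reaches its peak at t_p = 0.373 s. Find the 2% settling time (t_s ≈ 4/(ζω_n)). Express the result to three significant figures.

t_s ≈ 1.09 s

From the overshoot, ζ = −ln(OS)/√(π²+ln²(OS)) = 0.398.
From t_p = π/ω_d, ω_d = π/0.373 = 8.42 rad/s, so ω_n = ω_d/√(1−ζ²) = 9.18 rad/s.
t_s ≈ 4/(ζω_n) = 4/(0.398·9.18) = 1.09 s.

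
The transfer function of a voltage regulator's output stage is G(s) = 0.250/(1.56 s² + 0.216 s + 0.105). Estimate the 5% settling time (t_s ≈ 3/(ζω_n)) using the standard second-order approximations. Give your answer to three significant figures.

t_s ≈ 43.3 s

Dividing through by 1.56: denominator becomes s² + 0.1385 s + 0.06731.
So ω_n = √0.06731 = 0.259 rad/s and ζ = 0.1385/(2·0.259) = 0.267.
t_s ≈ 3/(ζω_n) = 43.3 s.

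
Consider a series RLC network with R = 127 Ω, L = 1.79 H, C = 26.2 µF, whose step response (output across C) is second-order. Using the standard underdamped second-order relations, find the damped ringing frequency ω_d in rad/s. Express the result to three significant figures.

For a series RLC circuit (capacitor voltage as output), ω_n = 1/√(LC) = 1/√(1.79 H · 26.2 µF) = 146 rad/s.
ζ = (R/2)·√(C/L) = (127/2)·√(26.2 µF/1.79 H) = 0.243.
The damped frequency ω_d = ω_n√(1−ζ²) = 142 rad/s.

ω_d ≈ 142 rad/s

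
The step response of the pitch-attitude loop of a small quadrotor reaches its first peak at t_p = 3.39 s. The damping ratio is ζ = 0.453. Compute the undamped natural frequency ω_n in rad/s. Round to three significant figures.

ω_n ≈ 1.04 rad/s

Peak time t_p = π/ω_d, so ω_d = π/t_p = π/3.39 = 0.927 rad/s.
ω_n = ω_d/√(1−ζ²) = 0.927/√0.795 = 1.04 rad/s.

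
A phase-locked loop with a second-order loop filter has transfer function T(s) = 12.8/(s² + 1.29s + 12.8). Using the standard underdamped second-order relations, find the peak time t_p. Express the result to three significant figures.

t_p ≈ 0.893 s

Matching coefficients with s² + 2ζω_n s + ω_n² gives ω_n² = 12.8 ⇒ ω_n = 3.58 rad/s, and ζ = 1.29/(2ω_n) = 0.180.
The damped frequency ω_d = ω_n√(1−ζ²) = 3.52 rad/s. Then t_p = π/ω_d = 0.893 s.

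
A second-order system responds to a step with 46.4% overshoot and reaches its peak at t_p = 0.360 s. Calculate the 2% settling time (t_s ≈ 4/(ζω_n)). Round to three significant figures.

t_s ≈ 1.88 s

The overshoot fixes ζ = −ln(OS)/√(π²+ln²(OS)) = 0.237.
From t_p = π/ω_d, ω_d = π/0.360 = 8.73 rad/s, so ω_n = ω_d/√(1−ζ²) = 8.98 rad/s.
t_s ≈ 4/(ζω_n) = 4/(0.237·8.98) = 1.88 s.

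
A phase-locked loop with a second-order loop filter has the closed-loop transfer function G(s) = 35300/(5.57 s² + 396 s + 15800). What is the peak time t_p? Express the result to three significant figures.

t_p ≈ 0.0792 s

Dividing through by 5.57: denominator becomes s² + 71.10 s + 2837.
So ω_n = √2837 = 53.3 rad/s and ζ = 71.10/(2·53.3) = 0.667.
ω_d = 53.3·√(1 − 0.667²) = 39.7 rad/s. t_p = π/ω_d = 0.0792 s.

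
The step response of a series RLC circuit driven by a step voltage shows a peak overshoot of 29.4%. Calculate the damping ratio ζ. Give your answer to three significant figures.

Inverting the overshoot relation: ζ = |ln 0.294|/√(π² + ln²0.294) = 0.363.

ζ ≈ 0.363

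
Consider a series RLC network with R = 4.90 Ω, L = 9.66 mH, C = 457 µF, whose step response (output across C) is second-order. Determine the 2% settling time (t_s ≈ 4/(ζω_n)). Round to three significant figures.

For a series RLC circuit (capacitor voltage as output), ω_n = 1/√(LC) = 1/√(9.66 mH · 457 µF) = 476 rad/s.
ζ = (R/2)·√(C/L) = (4.90/2)·√(457 µF/9.66 mH) = 0.533.
t_s ≈ 4/(ζω_n) = 0.0158 s.

t_s ≈ 0.0158 s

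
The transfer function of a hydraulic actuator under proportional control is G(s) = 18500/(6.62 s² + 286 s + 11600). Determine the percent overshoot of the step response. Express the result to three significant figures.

%OS ≈ 15.1%

Dividing through by 6.62: denominator becomes s² + 43.20 s + 1752.
So ω_n = √1752 = 41.9 rad/s and ζ = 43.20/(2·41.9) = 0.516.
%OS = 100 e^{−πζ/√(1−ζ²)} with ζ = 0.516 gives 15.1%.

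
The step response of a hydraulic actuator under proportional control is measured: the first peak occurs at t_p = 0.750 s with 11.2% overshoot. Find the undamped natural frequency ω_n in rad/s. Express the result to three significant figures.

ω_n ≈ 5.11 rad/s

From the overshoot, ζ = −ln(OS)/√(π²+ln²(OS)) = 0.572.
t_p = π/ω_d ⇒ ω_d = 4.19 rad/s; then ω_n = ω_d/√(1−ζ²) = 5.11 rad/s.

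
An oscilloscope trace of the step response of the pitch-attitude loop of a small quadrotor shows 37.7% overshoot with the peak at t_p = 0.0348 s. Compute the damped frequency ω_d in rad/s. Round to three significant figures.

t_p = π/ω_d, so ω_d = π/0.0348 = 90.3 rad/s.

ω_d ≈ 90.3 rad/s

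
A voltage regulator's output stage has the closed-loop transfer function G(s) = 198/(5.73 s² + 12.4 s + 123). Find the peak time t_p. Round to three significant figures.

t_p ≈ 0.697 s

Dividing through by 5.73: denominator becomes s² + 2.164 s + 21.47.
So ω_n = √21.47 = 4.63 rad/s and ζ = 2.164/(2·4.63) = 0.234.
ω_d = 4.63·√(1 − 0.234²) = 4.51 rad/s. t_p = π/ω_d = 0.697 s.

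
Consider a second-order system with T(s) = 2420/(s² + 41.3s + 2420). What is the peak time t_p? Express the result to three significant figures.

Comparing the denominator to s² + 2ζω_n s + ω_n²: ω_n = √2420 = 49.2 rad/s, and 2ζω_n = 41.3 so ζ = 41.3/(2·49.2) = 0.420.
ω_d = ω_n√(1−ζ²) = 44.6 rad/s. Then t_p = π/ω_d = 0.0704 s.

t_p ≈ 0.0704 s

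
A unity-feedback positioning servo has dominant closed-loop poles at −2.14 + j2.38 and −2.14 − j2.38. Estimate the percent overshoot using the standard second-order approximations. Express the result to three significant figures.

The poles are at −σ ± jω_d with σ = 2.14 and ω_d = 2.38, so ω_n = √(σ²+ω_d²) = 3.20 rad/s and ζ = σ/ω_n = 0.669.
Overshoot: exp(−π·0.669/√(1−0.669²)) = 0.0593, i.e. 5.93%.

%OS ≈ 5.93%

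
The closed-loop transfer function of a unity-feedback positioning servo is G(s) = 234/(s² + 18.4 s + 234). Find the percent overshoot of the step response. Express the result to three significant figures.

ω_n = √234 = 15.3 rad/s; ζ = 18.4/(2·15.3) = 0.601.
%OS = 100 e^{−πζ/√(1−ζ²)} with ζ = 0.601 gives 9.40%.

%OS ≈ 9.40%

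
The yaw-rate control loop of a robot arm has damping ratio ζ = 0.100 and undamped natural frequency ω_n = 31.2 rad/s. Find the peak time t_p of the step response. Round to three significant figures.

t_p ≈ 0.101 s

The damped frequency is ω_d = ω_n√(1−ζ²) = 31.2·√(1−0.0100) = 31.0 rad/s.
Peak time t_p = π/ω_d = π/31.0 = 0.101 s.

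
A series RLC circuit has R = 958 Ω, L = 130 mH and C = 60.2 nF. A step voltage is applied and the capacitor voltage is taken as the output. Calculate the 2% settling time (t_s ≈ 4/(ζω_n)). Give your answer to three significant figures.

t_s ≈ 0.00109 s

For a series RLC circuit (capacitor voltage as output), ω_n = 1/√(LC) = 1/√(130 mH · 60.2 nF) = 11300 rad/s.
ζ = (R/2)·√(C/L) = (958/2)·√(60.2 nF/130 mH) = 0.326.
t_s ≈ 4/(ζω_n) = 0.00109 s.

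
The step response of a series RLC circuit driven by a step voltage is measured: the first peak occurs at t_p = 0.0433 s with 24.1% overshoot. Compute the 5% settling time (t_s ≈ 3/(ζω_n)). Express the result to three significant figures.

From the overshoot, ζ = −ln(OS)/√(π²+ln²(OS)) = 0.413.
t_p = π/ω_d ⇒ ω_d = 72.6 rad/s; then ω_n = ω_d/√(1−ζ²) = 79.6 rad/s.
t_s ≈ 3/(ζω_n) = 3/(0.413·79.6) = 0.0913 s.

t_s ≈ 0.0913 s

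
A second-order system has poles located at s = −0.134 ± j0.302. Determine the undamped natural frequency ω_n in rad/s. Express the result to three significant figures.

ω_n ≈ 0.330 rad/s

|pole| = ω_n = √(0.134² + 0.302²) = 0.330 rad/s; ζ = cos θ = σ/ω_n = 0.406.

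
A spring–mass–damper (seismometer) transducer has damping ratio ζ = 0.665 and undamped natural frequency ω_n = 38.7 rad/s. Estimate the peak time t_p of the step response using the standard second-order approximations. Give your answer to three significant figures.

The damped frequency is ω_d = ω_n√(1−ζ²) = 38.7·√(1−0.442) = 28.9 rad/s.
Peak time t_p = π/ω_d = π/28.9 = 0.109 s.

t_p ≈ 0.109 s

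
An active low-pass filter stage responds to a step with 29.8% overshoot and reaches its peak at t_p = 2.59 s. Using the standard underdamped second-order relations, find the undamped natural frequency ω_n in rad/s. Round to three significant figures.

The overshoot fixes ζ = −ln(OS)/√(π²+ln²(OS)) = 0.360.
t_p = π/ω_d ⇒ ω_d = 1.21 rad/s; then ω_n = ω_d/√(1−ζ²) = 1.30 rad/s.

ω_n ≈ 1.30 rad/s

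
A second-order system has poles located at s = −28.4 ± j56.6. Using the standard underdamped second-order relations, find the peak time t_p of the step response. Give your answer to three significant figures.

t_p ≈ 0.0555 s

t_p = π/ω_d with ω_d = 56.6 (the imaginary part), so t_p = 0.0555 s.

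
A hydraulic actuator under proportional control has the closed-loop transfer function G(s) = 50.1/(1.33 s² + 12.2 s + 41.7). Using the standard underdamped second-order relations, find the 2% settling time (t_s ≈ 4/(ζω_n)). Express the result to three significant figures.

Dividing through by 1.33: denominator becomes s² + 9.173 s + 31.35.
So ω_n = √31.35 = 5.60 rad/s and ζ = 9.173/(2·5.60) = 0.819.
t_s ≈ 4/(ζω_n) = 0.872 s.

t_s ≈ 0.872 s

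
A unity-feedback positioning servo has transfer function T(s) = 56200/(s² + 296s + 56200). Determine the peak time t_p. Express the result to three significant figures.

t_p ≈ 0.0170 s

Comparing the denominator to s² + 2ζω_n s + ω_n²: ω_n = √56200 = 237 rad/s, and 2ζω_n = 296 so ζ = 296/(2·237) = 0.624.
The damped frequency ω_d = ω_n√(1−ζ²) = 185 rad/s. Then t_p = π/ω_d = 0.0170 s.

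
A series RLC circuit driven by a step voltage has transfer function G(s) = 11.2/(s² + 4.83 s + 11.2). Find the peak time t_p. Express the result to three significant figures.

Matching coefficients with s² + 2ζω_n s + ω_n² gives ω_n² = 11.2 ⇒ ω_n = 3.35 rad/s, and ζ = 4.83/(2ω_n) = 0.722.
ω_d = 3.35·√(1 − 0.722²) = 2.32 rad/s. Then t_p = π/ω_d = 1.36 s.

t_p ≈ 1.36 s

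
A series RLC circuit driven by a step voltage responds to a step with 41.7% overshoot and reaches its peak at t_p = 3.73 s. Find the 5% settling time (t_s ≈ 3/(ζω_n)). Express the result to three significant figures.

ζ from %OS: ζ = |ln 0.417|/√(π²+ln²0.417) = 0.268.
From t_p = π/ω_d, ω_d = π/3.73 = 0.842 rad/s, so ω_n = ω_d/√(1−ζ²) = 0.874 rad/s.
t_s ≈ 3/(ζω_n) = 3/(0.268·0.874) = 12.8 s.

t_s ≈ 12.8 s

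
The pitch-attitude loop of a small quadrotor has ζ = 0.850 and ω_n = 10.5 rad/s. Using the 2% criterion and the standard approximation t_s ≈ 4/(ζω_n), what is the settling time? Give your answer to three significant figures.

t_s ≈ 0.448 s

t_s ≈ 4/(ζω_n) = 4/(0.850 × 10.5) = 0.448 s.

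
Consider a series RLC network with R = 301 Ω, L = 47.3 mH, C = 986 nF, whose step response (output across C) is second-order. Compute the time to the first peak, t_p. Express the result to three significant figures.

For a series RLC circuit (capacitor voltage as output), ω_n = 1/√(LC) = 1/√(47.3 mH · 986 nF) = 4630 rad/s.
ζ = (R/2)·√(C/L) = (301/2)·√(986 nF/47.3 mH) = 0.687.
The damped frequency ω_d = ω_n√(1−ζ²) = 3360 rad/s. t_p = π/ω_d = 0.000934 s.

t_p ≈ 0.000934 s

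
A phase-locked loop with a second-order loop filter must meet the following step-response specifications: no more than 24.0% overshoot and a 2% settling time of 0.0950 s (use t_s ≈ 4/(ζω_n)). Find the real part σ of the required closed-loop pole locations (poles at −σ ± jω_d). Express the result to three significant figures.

The settling-time spec alone fixes σ = ζω_n = 4/t_s = 4/0.0950 = 42.1.
(Overshoot then fixes ζ = 0.414 and hence ω_d = σ·√(1−ζ²)/ζ = 92.7 rad/s.)

σ ≈ 42.1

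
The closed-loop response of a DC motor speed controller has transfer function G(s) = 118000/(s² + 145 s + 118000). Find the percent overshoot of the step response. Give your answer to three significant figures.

Matching coefficients with s² + 2ζω_n s + ω_n² gives ω_n² = 118000 ⇒ ω_n = 344 rad/s, and ζ = 145/(2ω_n) = 0.211.
%OS = 100·exp(−πζ/√(1−ζ²)) = 50.7%.

%OS ≈ 50.7%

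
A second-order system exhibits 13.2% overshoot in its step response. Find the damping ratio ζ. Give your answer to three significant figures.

ζ ≈ 0.542

ζ = −ln(OS)/√(π² + (ln OS)²). With OS = 0.132, ln OS = −2.025 and ζ = 2.025/3.738 = 0.542.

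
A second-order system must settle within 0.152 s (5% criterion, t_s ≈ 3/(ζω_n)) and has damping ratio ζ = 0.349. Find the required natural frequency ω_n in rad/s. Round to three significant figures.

Rearranging t_s ≈ 3/(ζω_n) gives ω_n = 3/(ζ·t_s) = 3/(0.349 × 0.152) = 56.6 rad/s.

ω_n ≈ 56.6 rad/s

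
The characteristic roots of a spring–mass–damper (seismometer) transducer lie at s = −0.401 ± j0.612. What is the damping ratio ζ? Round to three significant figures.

With σ = 0.401, ω_d = 0.612: ω_n = √(σ²+ω_d²) = 0.732 rad/s, ζ = σ/ω_n = 0.548.

ζ ≈ 0.548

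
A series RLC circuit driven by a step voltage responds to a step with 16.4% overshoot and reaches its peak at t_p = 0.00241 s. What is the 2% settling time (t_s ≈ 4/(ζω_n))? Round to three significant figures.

ζ from %OS: ζ = |ln 0.164|/√(π²+ln²0.164) = 0.499.
From t_p = π/ω_d, ω_d = π/0.00241 = 1300 rad/s, so ω_n = ω_d/√(1−ζ²) = 1500 rad/s.
t_s ≈ 4/(ζω_n) = 4/(0.499·1500) = 0.00533 s.

t_s ≈ 0.00533 s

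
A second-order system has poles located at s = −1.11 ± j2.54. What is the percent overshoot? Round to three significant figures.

With σ = 1.11, ω_d = 2.54: ω_n = √(σ²+ω_d²) = 2.77 rad/s, ζ = σ/ω_n = 0.400.
Overshoot: exp(−π·0.400/√(1−0.400²)) = 0.253, i.e. 25.3%.

%OS ≈ 25.3%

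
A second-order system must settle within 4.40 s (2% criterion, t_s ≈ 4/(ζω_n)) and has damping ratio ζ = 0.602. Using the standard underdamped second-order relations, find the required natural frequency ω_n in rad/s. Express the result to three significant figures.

Rearranging t_s ≈ 4/(ζω_n) gives ω_n = 4/(ζ·t_s) = 4/(0.602 × 4.40) = 1.51 rad/s.

ω_n ≈ 1.51 rad/s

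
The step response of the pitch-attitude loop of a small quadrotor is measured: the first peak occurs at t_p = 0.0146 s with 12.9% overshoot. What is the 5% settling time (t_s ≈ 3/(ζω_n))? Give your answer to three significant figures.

t_s ≈ 0.0214 s

ζ from %OS: ζ = |ln 0.129|/√(π²+ln²0.129) = 0.546.
t_p = π/ω_d ⇒ ω_d = 215 rad/s; then ω_n = ω_d/√(1−ζ²) = 257 rad/s.
t_s ≈ 3/(ζω_n) = 3/(0.546·257) = 0.0214 s.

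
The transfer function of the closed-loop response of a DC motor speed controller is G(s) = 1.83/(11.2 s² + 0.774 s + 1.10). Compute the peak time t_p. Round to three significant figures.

Dividing through by 11.2: denominator becomes s² + 0.06911 s + 0.09821.
So ω_n = √0.09821 = 0.313 rad/s and ζ = 0.06911/(2·0.313) = 0.110.
The damped frequency ω_d = ω_n√(1−ζ²) = 0.311 rad/s. t_p = π/ω_d = 10.1 s.

t_p ≈ 10.1 s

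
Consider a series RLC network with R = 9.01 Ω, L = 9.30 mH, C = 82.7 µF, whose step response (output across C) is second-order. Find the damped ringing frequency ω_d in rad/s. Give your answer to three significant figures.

ω_d ≈ 1030 rad/s

For a series RLC circuit (capacitor voltage as output), ω_n = 1/√(LC) = 1/√(9.30 mH · 82.7 µF) = 1140 rad/s.
ζ = (R/2)·√(C/L) = (9.01/2)·√(82.7 µF/9.30 mH) = 0.425.
ω_d = ω_n√(1−ζ²) = 1030 rad/s.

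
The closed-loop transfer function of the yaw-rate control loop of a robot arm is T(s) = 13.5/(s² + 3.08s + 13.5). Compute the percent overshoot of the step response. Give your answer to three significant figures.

%OS ≈ 23.5%

Matching coefficients with s² + 2ζω_n s + ω_n² gives ω_n² = 13.5 ⇒ ω_n = 3.67 rad/s, and ζ = 3.08/(2ω_n) = 0.419.
%OS = 100·exp(−πζ/√(1−ζ²)) = 23.5%.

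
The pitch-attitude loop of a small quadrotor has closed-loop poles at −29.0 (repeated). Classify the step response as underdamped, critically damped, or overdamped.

Since there is a repeated negative-real pole, the response is critically damped.

critically damped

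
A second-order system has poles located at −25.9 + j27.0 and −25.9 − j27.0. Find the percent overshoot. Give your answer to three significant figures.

The poles are at −σ ± jω_d with σ = 25.9 and ω_d = 27.0, so ω_n = √(σ²+ω_d²) = 37.4 rad/s and ζ = σ/ω_n = 0.692.
%OS = 100·exp(−πζ/√(1−ζ²)) = 4.91%.

%OS ≈ 4.91%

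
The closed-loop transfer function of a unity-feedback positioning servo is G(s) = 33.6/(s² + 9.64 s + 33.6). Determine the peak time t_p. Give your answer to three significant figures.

ω_n = √33.6 = 5.80 rad/s; ζ = 9.64/(2·5.80) = 0.832.
ω_d = ω_n√(1−ζ²) = 3.22 rad/s. Then t_p = π/ω_d = 0.976 s.

t_p ≈ 0.976 s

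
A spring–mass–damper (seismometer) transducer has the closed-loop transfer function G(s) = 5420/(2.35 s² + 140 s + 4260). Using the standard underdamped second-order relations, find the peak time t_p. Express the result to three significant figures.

Dividing through by 2.35: denominator becomes s² + 59.57 s + 1813.
So ω_n = √1813 = 42.6 rad/s and ζ = 59.57/(2·42.6) = 0.700.
The damped frequency ω_d = ω_n√(1−ζ²) = 30.4 rad/s. t_p = π/ω_d = 0.103 s.

t_p ≈ 0.103 s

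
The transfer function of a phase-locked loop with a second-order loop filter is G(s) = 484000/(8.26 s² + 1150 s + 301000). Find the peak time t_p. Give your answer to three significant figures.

Dividing through by 8.26: denominator becomes s² + 139.2 s + 36440.
So ω_n = √36440 = 191 rad/s and ζ = 139.2/(2·191) = 0.365.
ω_d = ω_n√(1−ζ²) = 178 rad/s. t_p = π/ω_d = 0.0177 s.

t_p ≈ 0.0177 s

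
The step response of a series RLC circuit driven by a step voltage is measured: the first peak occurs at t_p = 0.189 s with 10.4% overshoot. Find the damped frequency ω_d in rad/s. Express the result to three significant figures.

t_p = π/ω_d, so ω_d = π/0.189 = 16.6 rad/s.

ω_d ≈ 16.6 rad/s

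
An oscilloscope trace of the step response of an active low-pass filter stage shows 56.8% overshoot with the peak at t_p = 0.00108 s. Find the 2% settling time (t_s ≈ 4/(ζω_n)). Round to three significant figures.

t_s ≈ 0.00764 s

ζ from %OS: ζ = |ln 0.568|/√(π²+ln²0.568) = 0.177.
From t_p = π/ω_d, ω_d = π/0.00108 = 2910 rad/s, so ω_n = ω_d/√(1−ζ²) = 2960 rad/s.
t_s ≈ 4/(ζω_n) = 4/(0.177·2960) = 0.00764 s.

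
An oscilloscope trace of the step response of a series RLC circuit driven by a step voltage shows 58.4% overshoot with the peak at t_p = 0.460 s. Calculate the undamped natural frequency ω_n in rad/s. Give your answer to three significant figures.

ω_n ≈ 6.93 rad/s

ζ from %OS: ζ = |ln 0.584|/√(π²+ln²0.584) = 0.169.
From t_p = π/ω_d, ω_d = π/0.460 = 6.83 rad/s, so ω_n = ω_d/√(1−ζ²) = 6.93 rad/s.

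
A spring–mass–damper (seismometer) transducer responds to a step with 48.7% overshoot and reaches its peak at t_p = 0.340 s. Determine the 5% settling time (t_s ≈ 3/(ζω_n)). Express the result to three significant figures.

t_s ≈ 1.42 s

The overshoot fixes ζ = −ln(OS)/√(π²+ln²(OS)) = 0.223.
t_p = π/ω_d ⇒ ω_d = 9.24 rad/s; then ω_n = ω_d/√(1−ζ²) = 9.48 rad/s.
t_s ≈ 3/(ζω_n) = 3/(0.223·9.48) = 1.42 s.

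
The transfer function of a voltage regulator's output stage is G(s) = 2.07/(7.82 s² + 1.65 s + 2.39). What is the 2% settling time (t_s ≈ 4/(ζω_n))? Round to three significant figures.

t_s ≈ 37.9 s

Dividing through by 7.82: denominator becomes s² + 0.2110 s + 0.3056.
So ω_n = √0.3056 = 0.553 rad/s and ζ = 0.2110/(2·0.553) = 0.191.
t_s ≈ 4/(ζω_n) = 37.9 s.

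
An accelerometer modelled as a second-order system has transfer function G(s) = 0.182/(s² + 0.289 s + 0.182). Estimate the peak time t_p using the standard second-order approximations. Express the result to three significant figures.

ω_n = √0.182 = 0.427 rad/s; ζ = 0.289/(2·0.427) = 0.339.
ω_d = ω_n√(1−ζ²) = 0.401 rad/s. Then t_p = π/ω_d = 7.83 s.

t_p ≈ 7.83 s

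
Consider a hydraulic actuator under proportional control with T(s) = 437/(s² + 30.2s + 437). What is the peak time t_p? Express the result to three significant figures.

Comparing the denominator to s² + 2ζω_n s + ω_n²: ω_n = √437 = 20.9 rad/s, and 2ζω_n = 30.2 so ζ = 30.2/(2·20.9) = 0.722.
The damped frequency ω_d = ω_n√(1−ζ²) = 14.5 rad/s. Then t_p = π/ω_d = 0.217 s.

t_p ≈ 0.217 s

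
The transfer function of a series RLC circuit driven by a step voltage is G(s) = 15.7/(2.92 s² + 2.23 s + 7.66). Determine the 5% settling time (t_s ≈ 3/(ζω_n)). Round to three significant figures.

t_s ≈ 7.86 s

Dividing through by 2.92: denominator becomes s² + 0.7637 s + 2.623.
So ω_n = √2.623 = 1.62 rad/s and ζ = 0.7637/(2·1.62) = 0.236.
t_s ≈ 3/(ζω_n) = 7.86 s.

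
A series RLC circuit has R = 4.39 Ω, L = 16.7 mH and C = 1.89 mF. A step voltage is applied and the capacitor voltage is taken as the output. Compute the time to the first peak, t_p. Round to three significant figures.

For a series RLC circuit (capacitor voltage as output), ω_n = 1/√(LC) = 1/√(16.7 mH · 1.89 mF) = 178 rad/s.
ζ = (R/2)·√(C/L) = (4.39/2)·√(1.89 mF/16.7 mH) = 0.738.
The damped frequency ω_d = ω_n√(1−ζ²) = 120 rad/s. t_p = π/ω_d = 0.0262 s.

t_p ≈ 0.0262 s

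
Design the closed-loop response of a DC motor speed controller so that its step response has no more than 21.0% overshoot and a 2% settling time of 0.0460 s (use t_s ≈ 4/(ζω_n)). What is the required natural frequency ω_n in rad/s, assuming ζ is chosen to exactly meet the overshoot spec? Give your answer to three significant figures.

Inverting the overshoot relation: ζ = |ln 0.210|/√(π² + ln²0.210) = 0.445.
Then ω_n = 4/(ζ t_s) = 4/(0.445 × 0.0460) = 195 rad/s.

ω_n ≈ 195 rad/s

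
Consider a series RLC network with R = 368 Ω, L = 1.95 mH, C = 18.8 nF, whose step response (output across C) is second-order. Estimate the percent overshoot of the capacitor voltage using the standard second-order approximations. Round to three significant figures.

For a series RLC circuit (capacitor voltage as output), ω_n = 1/√(LC) = 1/√(1.95 mH · 18.8 nF) = 165000 rad/s.
ζ = (R/2)·√(C/L) = (368/2)·√(18.8 nF/1.95 mH) = 0.571.
%OS = 100·exp(−πζ/√(1−ζ²)) = 11.2%.

%OS ≈ 11.2%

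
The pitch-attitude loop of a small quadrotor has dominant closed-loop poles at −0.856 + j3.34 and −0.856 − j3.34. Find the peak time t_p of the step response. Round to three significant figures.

t_p = π/ω_d with ω_d = 3.34 (the imaginary part), so t_p = 0.941 s.

t_p ≈ 0.941 s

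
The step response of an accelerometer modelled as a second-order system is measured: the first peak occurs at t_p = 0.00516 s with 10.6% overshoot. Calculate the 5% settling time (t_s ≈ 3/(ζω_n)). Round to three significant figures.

t_s ≈ 0.00690 s

ζ from %OS: ζ = |ln 0.106|/√(π²+ln²0.106) = 0.581.
From t_p = π/ω_d, ω_d = π/0.00516 = 609 rad/s, so ω_n = ω_d/√(1−ζ²) = 748 rad/s.
t_s ≈ 3/(ζω_n) = 3/(0.581·748) = 0.00690 s.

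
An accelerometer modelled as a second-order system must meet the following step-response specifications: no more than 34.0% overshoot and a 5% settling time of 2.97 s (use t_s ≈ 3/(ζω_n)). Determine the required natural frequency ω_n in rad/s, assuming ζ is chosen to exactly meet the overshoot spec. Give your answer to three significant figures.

ζ = −ln(OS)/√(π² + (ln OS)²). With OS = 0.340, ln OS = −1.079 and ζ = 1.079/3.322 = 0.325.
From t_s ≈ 3/(ζω_n): ω_n = 3/(ζ·t_s) = 3/(0.325·2.97) = 3.11 rad/s.

ω_n ≈ 3.11 rad/s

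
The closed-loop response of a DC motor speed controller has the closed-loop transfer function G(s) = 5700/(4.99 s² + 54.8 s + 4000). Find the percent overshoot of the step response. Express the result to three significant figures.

%OS ≈ 53.7%

Dividing through by 4.99: denominator becomes s² + 10.98 s + 801.6.
So ω_n = √801.6 = 28.3 rad/s and ζ = 10.98/(2·28.3) = 0.194.
%OS = 100 e^{−πζ/√(1−ζ²)} with ζ = 0.194 gives 53.7%.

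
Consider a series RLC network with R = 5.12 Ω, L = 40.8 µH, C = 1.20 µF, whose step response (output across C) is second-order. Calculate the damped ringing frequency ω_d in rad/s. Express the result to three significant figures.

ω_d ≈ 128000 rad/s

For a series RLC circuit (capacitor voltage as output), ω_n = 1/√(LC) = 1/√(40.8 µH · 1.20 µF) = 143000 rad/s.
ζ = (R/2)·√(C/L) = (5.12/2)·√(1.20 µF/40.8 µH) = 0.439.
ω_d = 143000·√(1 − 0.439²) = 128000 rad/s.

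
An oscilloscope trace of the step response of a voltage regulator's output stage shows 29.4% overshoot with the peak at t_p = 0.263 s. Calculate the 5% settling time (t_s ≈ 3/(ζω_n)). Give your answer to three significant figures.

From the overshoot, ζ = −ln(OS)/√(π²+ln²(OS)) = 0.363.
t_p = π/ω_d ⇒ ω_d = 11.9 rad/s; then ω_n = ω_d/√(1−ζ²) = 12.8 rad/s.
t_s ≈ 3/(ζω_n) = 3/(0.363·12.8) = 0.645 s.

t_s ≈ 0.645 s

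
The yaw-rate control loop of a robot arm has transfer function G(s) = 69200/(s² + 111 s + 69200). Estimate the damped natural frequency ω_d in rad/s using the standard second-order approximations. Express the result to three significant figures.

Matching coefficients with s² + 2ζω_n s + ω_n² gives ω_n² = 69200 ⇒ ω_n = 263 rad/s, and ζ = 111/(2ω_n) = 0.211.
The damped frequency ω_d = ω_n√(1−ζ²) = 257 rad/s.

ω_d ≈ 257 rad/s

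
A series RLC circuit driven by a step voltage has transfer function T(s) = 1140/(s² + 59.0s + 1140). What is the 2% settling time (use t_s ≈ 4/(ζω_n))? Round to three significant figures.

Matching coefficients with s² + 2ζω_n s + ω_n² gives ω_n² = 1140 ⇒ ω_n = 33.8 rad/s, and ζ = 59.0/(2ω_n) = 0.874.
t_s ≈ 4/(ζω_n) = 4/(0.874·33.8) = 0.136 s.

t_s ≈ 0.136 s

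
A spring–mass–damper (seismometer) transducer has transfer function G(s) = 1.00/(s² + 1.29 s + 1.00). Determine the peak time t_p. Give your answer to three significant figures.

Matching coefficients with s² + 2ζω_n s + ω_n² gives ω_n² = 1.00 ⇒ ω_n = 1.00 rad/s, and ζ = 1.29/(2ω_n) = 0.645.
ω_d = 1.00·√(1 − 0.645²) = 0.764 rad/s. Then t_p = π/ω_d = 4.11 s.

t_p ≈ 4.11 s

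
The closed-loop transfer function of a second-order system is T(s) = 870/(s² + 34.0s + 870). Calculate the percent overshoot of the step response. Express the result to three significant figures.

%OS ≈ 10.9%

Matching coefficients with s² + 2ζω_n s + ω_n² gives ω_n² = 870 ⇒ ω_n = 29.5 rad/s, and ζ = 34.0/(2ω_n) = 0.576.
Overshoot: exp(−π·0.576/√(1−0.576²)) = 0.109, i.e. 10.9%.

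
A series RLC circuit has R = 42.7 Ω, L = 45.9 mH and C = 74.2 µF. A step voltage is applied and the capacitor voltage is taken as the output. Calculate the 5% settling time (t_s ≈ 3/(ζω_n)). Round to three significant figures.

t_s ≈ 0.00645 s

For a series RLC circuit (capacitor voltage as output), ω_n = 1/√(LC) = 1/√(45.9 mH · 74.2 µF) = 542 rad/s.
ζ = (R/2)·√(C/L) = (42.7/2)·√(74.2 µF/45.9 mH) = 0.858.
t_s ≈ 3/(ζω_n) = 0.00645 s.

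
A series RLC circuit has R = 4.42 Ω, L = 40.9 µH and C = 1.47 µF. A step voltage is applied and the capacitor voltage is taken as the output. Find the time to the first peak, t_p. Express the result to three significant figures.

t_p ≈ 0.0000268 s

For a series RLC circuit (capacitor voltage as output), ω_n = 1/√(LC) = 1/√(40.9 µH · 1.47 µF) = 129000 rad/s.
ζ = (R/2)·√(C/L) = (4.42/2)·√(1.47 µF/40.9 µH) = 0.419.
ω_d = 129000·√(1 − 0.419²) = 117000 rad/s. t_p = π/ω_d = 0.0000268 s.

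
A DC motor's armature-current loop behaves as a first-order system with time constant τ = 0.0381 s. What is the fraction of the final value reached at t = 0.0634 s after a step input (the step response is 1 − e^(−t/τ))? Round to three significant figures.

y(t)/y_∞ = 1 − e^(−t/τ) = 1 − e^(−0.0634/0.0381) = 1 − e^(−1.66) = 0.811.

y/y_∞ ≈ 0.811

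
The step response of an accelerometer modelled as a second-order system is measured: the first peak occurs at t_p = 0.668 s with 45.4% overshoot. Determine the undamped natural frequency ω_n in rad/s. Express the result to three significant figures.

ω_n ≈ 4.85 rad/s

ζ from %OS: ζ = |ln 0.454|/√(π²+ln²0.454) = 0.244.
From t_p = π/ω_d, ω_d = π/0.668 = 4.70 rad/s, so ω_n = ω_d/√(1−ζ²) = 4.85 rad/s.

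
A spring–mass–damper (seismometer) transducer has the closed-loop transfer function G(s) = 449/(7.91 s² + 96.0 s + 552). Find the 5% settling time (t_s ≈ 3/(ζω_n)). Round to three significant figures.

Dividing through by 7.91: denominator becomes s² + 12.14 s + 69.79.
So ω_n = √69.79 = 8.35 rad/s and ζ = 12.14/(2·8.35) = 0.726.
t_s ≈ 3/(ζω_n) = 0.494 s.

t_s ≈ 0.494 s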